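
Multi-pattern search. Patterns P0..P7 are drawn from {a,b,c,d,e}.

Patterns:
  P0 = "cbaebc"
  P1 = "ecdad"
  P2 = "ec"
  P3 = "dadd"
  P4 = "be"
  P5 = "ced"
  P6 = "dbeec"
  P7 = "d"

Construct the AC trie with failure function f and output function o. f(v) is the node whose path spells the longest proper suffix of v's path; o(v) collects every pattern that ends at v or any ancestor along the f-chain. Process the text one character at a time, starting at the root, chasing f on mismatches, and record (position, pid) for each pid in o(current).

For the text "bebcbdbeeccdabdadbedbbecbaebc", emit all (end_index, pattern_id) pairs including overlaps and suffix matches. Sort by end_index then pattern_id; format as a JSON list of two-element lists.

Construct AC machine:
Trie (insert patterns):
  0='ε' goto b→16 c→1 d→12 e→7
  1='c' goto b→2 e→18
  2='cb' goto a→3
  3='cba' goto e→4
  4='cbae' goto b→5
  5='cbaeb' goto c→6
  6='cbaebc' goto ·  ←P0
  7='e' goto c→8
  8='ec' goto d→9  ←P2
  9='ecd' goto a→10
  10='ecda' goto d→11
  11='ecdad' goto ·  ←P1
  12='d' goto a→13 b→20  ←P7
  13='da' goto d→14
  14='dad' goto d→15
  15='dadd' goto ·  ←P3
  16='b' goto e→17
  17='be' goto ·  ←P4
  18='ce' goto d→19
  19='ced' goto ·  ←P5
  20='db' goto e→21
  21='dbe' goto e→22
  22='dbee' goto c→23
  23='dbeec' goto ·  ←P6

BFS fail/out derivation:
  n1('c'): parent n0 fail=0; on 'c' 0 → fail=0;  out ∅∪∅=∅
  n7('e'): parent n0 fail=0; on 'e' 0 → fail=0;  out ∅∪∅=∅
  n12('d'): parent n0 fail=0; on 'd' 0 → fail=0;  out {7}∪∅={7}
  n16('b'): parent n0 fail=0; on 'b' 0 → fail=0;  out ∅∪∅=∅
  n2('cb'): parent n1 fail=0; on 'b' 0 → fail=16;  out ∅∪∅=∅
  n8('ec'): parent n7 fail=0; on 'c' 0 → fail=1;  out {2}∪∅={2}
  n13('da'): parent n12 fail=0; on 'a' 0 → fail=0;  out ∅∪∅=∅
  n17('be'): parent n16 fail=0; on 'e' 0 → fail=7;  out {4}∪∅={4}
  n18('ce'): parent n1 fail=0; on 'e' 0 → fail=7;  out ∅∪∅=∅
  n20('db'): parent n12 fail=0; on 'b' 0 → fail=16;  out ∅∪∅=∅
  n3('cba'): parent n2 fail=16; on 'a' 16→0 → fail=0;  out ∅∪∅=∅
  n9('ecd'): parent n8 fail=1; on 'd' 1→0 → fail=12;  out ∅∪{7}={7}
  n14('dad'): parent n13 fail=0; on 'd' 0 → fail=12;  out ∅∪{7}={7}
  n19('ced'): parent n18 fail=7; on 'd' 7→0 → fail=12;  out {5}∪{7}={5,7}
  n21('dbe'): parent n20 fail=16; on 'e' 16 → fail=17;  out ∅∪{4}={4}
  n4('cbae'): parent n3 fail=0; on 'e' 0 → fail=7;  out ∅∪∅=∅
  n10('ecda'): parent n9 fail=12; on 'a' 12 → fail=13;  out ∅∪∅=∅
  n15('dadd'): parent n14 fail=12; on 'd' 12→0 → fail=12;  out {3}∪{7}={3,7}
  n22('dbee'): parent n21 fail=17; on 'e' 17→7→0 → fail=7;  out ∅∪∅=∅
  n5('cbaeb'): parent n4 fail=7; on 'b' 7→0 → fail=16;  out ∅∪∅=∅
  n11('ecdad'): parent n10 fail=13; on 'd' 13 → fail=14;  out {1}∪{7}={1,7}
  n23('dbeec'): parent n22 fail=7; on 'c' 7 → fail=8;  out {6}∪{2}={2,6}
  n6('cbaebc'): parent n5 fail=16; on 'c' 16→0 → fail=1;  out {0}∪∅={0}

Text stream:
pos 0 'b': at 16
pos 1 'e': at 17  emit P4@[0:1]
pos 2 'b': at 16 (fail-walked)
pos 3 'c': at 1 (fail-walked)
pos 4 'b': at 2
pos 5 'd': at 12 (fail-walked)  emit P7@[5:5]
pos 6 'b': at 20
pos 7 'e': at 21  emit P4@[6:7]
pos 8 'e': at 22
pos 9 'c': at 23  emit P2@[8:9],P6@[5:9]
pos 10 'c': at 1 (fail-walked)
pos 11 'd': at 12 (fail-walked)  emit P7@[11:11]
pos 12 'a': at 13
pos 13 'b': at 16 (fail-walked)
pos 14 'd': at 12 (fail-walked)  emit P7@[14:14]
pos 15 'a': at 13
pos 16 'd': at 14  emit P7@[16:16]
pos 17 'b': at 20 (fail-walked)
pos 18 'e': at 21  emit P4@[17:18]
pos 19 'd': at 12 (fail-walked)  emit P7@[19:19]
pos 20 'b': at 20
pos 21 'b': at 16 (fail-walked)
pos 22 'e': at 17  emit P4@[21:22]
pos 23 'c': at 8 (fail-walked)  emit P2@[22:23]
pos 24 'b': at 2 (fail-walked)
pos 25 'a': at 3
pos 26 'e': at 4
pos 27 'b': at 5
pos 28 'c': at 6  emit P0@[23:28]

Result: [[1,4],[5,7],[7,4],[9,2],[9,6],[11,7],[14,7],[16,7],[18,4],[19,7],[22,4],[23,2],[28,0]]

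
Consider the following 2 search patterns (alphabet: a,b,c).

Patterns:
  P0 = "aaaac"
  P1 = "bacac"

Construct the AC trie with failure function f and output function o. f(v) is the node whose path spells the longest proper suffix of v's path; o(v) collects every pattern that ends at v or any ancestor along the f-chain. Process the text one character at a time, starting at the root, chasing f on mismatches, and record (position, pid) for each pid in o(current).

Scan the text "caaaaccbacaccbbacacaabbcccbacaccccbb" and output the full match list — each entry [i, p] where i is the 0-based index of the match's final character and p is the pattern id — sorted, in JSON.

Build:
Trie nodes:
  0='ε' goto a→1 b→6
  1='a' goto a→2
  2='aa' goto a→3
  3='aaa' goto a→4
  4='aaaa' goto c→5
  5='aaaac' goto ·  ←P0
  6='b' goto a→7
  7='ba' goto c→8
  8='bac' goto a→9
  9='baca' goto c→10
  10='bacac' goto ·  ←P1

Failure links (BFS by depth):
  fail(1) 'a': from fail(0)=0 chase 'a': 0 ⇒ 0;  out=∅∪out(0)=∅
  fail(6) 'b': from fail(0)=0 chase 'b': 0 ⇒ 0;  out=∅∪out(0)=∅
  fail(2) 'aa': from fail(1)=0 chase 'a': 0 ⇒ 1;  out=∅∪out(1)=∅
  fail(7) 'ba': from fail(6)=0 chase 'a': 0 ⇒ 1;  out=∅∪out(1)=∅
  fail(3) 'aaa': from fail(2)=1 chase 'a': 1 ⇒ 2;  out=∅∪out(2)=∅
  fail(8) 'bac': from fail(7)=1 chase 'c': 1→0 ⇒ 0;  out=∅∪out(0)=∅
  fail(4) 'aaaa': from fail(3)=2 chase 'a': 2 ⇒ 3;  out=∅∪out(3)=∅
  fail(9) 'baca': from fail(8)=0 chase 'a': 0 ⇒ 1;  out=∅∪out(1)=∅
  fail(5) 'aaaac': from fail(4)=3 chase 'c': 3→2→1→0 ⇒ 0;  out={0}∪out(0)={0}
  fail(10) 'bacac': from fail(9)=1 chase 'c': 1→0 ⇒ 0;  out={1}∪out(0)={1}

Run:
i=0 'c': node 0→0
i=1 'a': node 0→1
i=2 'a': node 1→2
i=3 'a': node 2→3
i=4 'a': node 3→4
i=5 'c': node 4→5  emit P0@[1:5]
i=6 'c': node 5→0 (fail-walked)
i=7 'b': node 0→6
i=8 'a': node 6→7
i=9 'c': node 7→8
i=10 'a': node 8→9
i=11 'c': node 9→10  emit P1@[7:11]
i=12 'c': node 10→0 (fail-walked)
i=13 'b': node 0→6
i=14 'b': node 6→6 (fail-walked)
i=15 'a': node 6→7
i=16 'c': node 7→8
i=17 'a': node 8→9
i=18 'c': node 9→10  emit P1@[14:18]
i=19 'a': node 10→1 (fail-walked)
i=20 'a': node 1→2
i=21 'b': node 2→6 (fail-walked)
i=22 'b': node 6→6 (fail-walked)
i=23 'c': node 6→0 (fail-walked)
i=24 'c': node 0→0
i=25 'c': node 0→0
i=26 'b': node 0→6
i=27 'a': node 6→7
i=28 'c': node 7→8
i=29 'a': node 8→9
i=30 'c': node 9→10  emit P1@[26:30]
i=31 'c': node 10→0 (fail-walked)
i=32 'c': node 0→0
i=33 'c': node 0→0
i=34 'b': node 0→6
i=35 'b': node 6→6 (fail-walked)

All matches (sorted): [[5,0],[11,1],[18,1],[30,1]]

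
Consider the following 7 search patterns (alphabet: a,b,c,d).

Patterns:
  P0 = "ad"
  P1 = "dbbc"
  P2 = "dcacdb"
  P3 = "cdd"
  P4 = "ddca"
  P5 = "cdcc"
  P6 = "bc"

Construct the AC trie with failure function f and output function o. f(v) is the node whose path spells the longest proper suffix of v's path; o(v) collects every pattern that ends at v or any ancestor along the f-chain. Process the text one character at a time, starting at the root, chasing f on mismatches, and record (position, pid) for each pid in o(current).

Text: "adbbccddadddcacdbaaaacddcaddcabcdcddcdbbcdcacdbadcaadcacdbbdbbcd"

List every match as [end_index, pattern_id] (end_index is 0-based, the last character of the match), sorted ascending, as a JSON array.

Construct AC machine:
Trie nodes:
  n0 'ε': a→1 b→20 c→12 d→3
  n1 'a': d→2
  n2 'ad': ·  ←P0
  n3 'd': b→4 c→7 d→15
  n4 'db': b→5
  n5 'dbb': c→6
  n6 'dbbc': ·  ←P1
  n7 'dc': a→8
  n8 'dca': c→9
  n9 'dcac': d→10
  n10 'dcacd': b→11
  n11 'dcacdb': ·  ←P2
  n12 'c': d→13
  n13 'cd': c→18 d→14
  n14 'cdd': ·  ←P3
  n15 'dd': c→16
  n16 'ddc': a→17
  n17 'ddca': ·  ←P4
  n18 'cdc': c→19
  n19 'cdcc': ·  ←P5
  n20 'b': c→21
  n21 'bc': ·  ←P6

BFS fail/out derivation:
  n1('a'): parent n0 fail=0; on 'a' 0 → fail=0;  out ∅∪∅=∅
  n3('d'): parent n0 fail=0; on 'd' 0 → fail=0;  out ∅∪∅=∅
  n12('c'): parent n0 fail=0; on 'c' 0 → fail=0;  out ∅∪∅=∅
  n20('b'): parent n0 fail=0; on 'b' 0 → fail=0;  out ∅∪∅=∅
  n2('ad'): parent n1 fail=0; on 'd' 0 → fail=3;  out {0}∪∅={0}
  n4('db'): parent n3 fail=0; on 'b' 0 → fail=20;  out ∅∪∅=∅
  n7('dc'): parent n3 fail=0; on 'c' 0 → fail=12;  out ∅∪∅=∅
  n13('cd'): parent n12 fail=0; on 'd' 0 → fail=3;  out ∅∪∅=∅
  n15('dd'): parent n3 fail=0; on 'd' 0 → fail=3;  out ∅∪∅=∅
  n21('bc'): parent n20 fail=0; on 'c' 0 → fail=12;  out {6}∪∅={6}
  n5('dbb'): parent n4 fail=20; on 'b' 20→0 → fail=20;  out ∅∪∅=∅
  n8('dca'): parent n7 fail=12; on 'a' 12→0 → fail=1;  out ∅∪∅=∅
  n14('cdd'): parent n13 fail=3; on 'd' 3 → fail=15;  out {3}∪∅={3}
  n16('ddc'): parent n15 fail=3; on 'c' 3 → fail=7;  out ∅∪∅=∅
  n18('cdc'): parent n13 fail=3; on 'c' 3 → fail=7;  out ∅∪∅=∅
  n6('dbbc'): parent n5 fail=20; on 'c' 20 → fail=21;  out {1}∪{6}={1,6}
  n9('dcac'): parent n8 fail=1; on 'c' 1→0 → fail=12;  out ∅∪∅=∅
  n17('ddca'): parent n16 fail=7; on 'a' 7 → fail=8;  out {4}∪∅={4}
  n19('cdcc'): parent n18 fail=7; on 'c' 7→12→0 → fail=12;  out {5}∪∅={5}
  n10('dcacd'): parent n9 fail=12; on 'd' 12 → fail=13;  out ∅∪∅=∅
  n11('dcacdb'): parent n10 fail=13; on 'b' 13→3 → fail=4;  out {2}∪∅={2}

Run:
[0] read 'a'  n0⇒n1
[1] read 'd'  n1⇒n2  → match P0@[0:1]
[2] read 'b'  n2⇒n4 (fail-walked)
[3] read 'b'  n4⇒n5
[4] read 'c'  n5⇒n6  → match P1@[1:4],P6@[3:4]
[5] read 'c'  n6⇒n12 (fail-walked)
[6] read 'd'  n12⇒n13
[7] read 'd'  n13⇒n14  → match P3@[5:7]
[8] read 'a'  n14⇒n1 (fail-walked)
[9] read 'd'  n1⇒n2  → match P0@[8:9]
[10] read 'd'  n2⇒n15 (fail-walked)
[11] read 'd'  n15⇒n15 (fail-walked)
[12] read 'c'  n15⇒n16
[13] read 'a'  n16⇒n17  → match P4@[10:13]
[14] read 'c'  n17⇒n9 (fail-walked)
[15] read 'd'  n9⇒n10
[16] read 'b'  n10⇒n11  → match P2@[11:16]
[17] read 'a'  n11⇒n1 (fail-walked)
[18] read 'a'  n1⇒n1 (fail-walked)
[19] read 'a'  n1⇒n1 (fail-walked)
[20] read 'a'  n1⇒n1 (fail-walked)
[21] read 'c'  n1⇒n12 (fail-walked)
[22] read 'd'  n12⇒n13
[23] read 'd'  n13⇒n14  → match P3@[21:23]
[24] read 'c'  n14⇒n16 (fail-walked)
[25] read 'a'  n16⇒n17  → match P4@[22:25]
[26] read 'd'  n17⇒n2 (fail-walked)  → match P0@[25:26]
[27] read 'd'  n2⇒n15 (fail-walked)
[28] read 'c'  n15⇒n16
[29] read 'a'  n16⇒n17  → match P4@[26:29]
[30] read 'b'  n17⇒n20 (fail-walked)
[31] read 'c'  n20⇒n21  → match P6@[30:31]
[32] read 'd'  n21⇒n13 (fail-walked)
[33] read 'c'  n13⇒n18
[34] read 'd'  n18⇒n13 (fail-walked)
[35] read 'd'  n13⇒n14  → match P3@[33:35]
[36] read 'c'  n14⇒n16 (fail-walked)
[37] read 'd'  n16⇒n13 (fail-walked)
[38] read 'b'  n13⇒n4 (fail-walked)
[39] read 'b'  n4⇒n5
[40] read 'c'  n5⇒n6  → match P1@[37:40],P6@[39:40]
[41] read 'd'  n6⇒n13 (fail-walked)
[42] read 'c'  n13⇒n18
[43] read 'a'  n18⇒n8 (fail-walked)
[44] read 'c'  n8⇒n9
[45] read 'd'  n9⇒n10
[46] read 'b'  n10⇒n11  → match P2@[41:46]
[47] read 'a'  n11⇒n1 (fail-walked)
[48] read 'd'  n1⇒n2  → match P0@[47:48]
[49] read 'c'  n2⇒n7 (fail-walked)
[50] read 'a'  n7⇒n8
[51] read 'a'  n8⇒n1 (fail-walked)
[52] read 'd'  n1⇒n2  → match P0@[51:52]
[53] read 'c'  n2⇒n7 (fail-walked)
[54] read 'a'  n7⇒n8
[55] read 'c'  n8⇒n9
[56] read 'd'  n9⇒n10
[57] read 'b'  n10⇒n11  → match P2@[52:57]
[58] read 'b'  n11⇒n5 (fail-walked)
[59] read 'd'  n5⇒n3 (fail-walked)
[60] read 'b'  n3⇒n4
[61] read 'b'  n4⇒n5
[62] read 'c'  n5⇒n6  → match P1@[59:62],P6@[61:62]
[63] read 'd'  n6⇒n13 (fail-walked)

All matches (sorted): [[1,0],[4,1],[4,6],[7,3],[9,0],[13,4],[16,2],[23,3],[25,4],[26,0],[29,4],[31,6],[35,3],[40,1],[40,6],[46,2],[48,0],[52,0],[57,2],[62,1],[62,6]]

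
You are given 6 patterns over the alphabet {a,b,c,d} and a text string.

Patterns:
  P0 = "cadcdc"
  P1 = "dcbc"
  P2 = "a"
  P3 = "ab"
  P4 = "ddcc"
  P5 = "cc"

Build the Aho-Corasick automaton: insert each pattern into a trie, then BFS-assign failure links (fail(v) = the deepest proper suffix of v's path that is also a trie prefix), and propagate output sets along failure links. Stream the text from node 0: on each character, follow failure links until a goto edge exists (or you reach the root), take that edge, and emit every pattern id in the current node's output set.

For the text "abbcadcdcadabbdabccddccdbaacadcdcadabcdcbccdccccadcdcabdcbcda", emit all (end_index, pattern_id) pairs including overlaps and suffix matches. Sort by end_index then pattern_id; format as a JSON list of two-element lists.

Construct AC machine:
Trie nodes:
  n0 'ε': a→11 c→1 d→7
  n1 'c': a→2 c→16
  n2 'ca': d→3
  n3 'cad': c→4
  n4 'cadc': d→5
  n5 'cadcd': c→6
  n6 'cadcdc': ·  [P0 ends]
  n7 'd': c→8 d→13
  n8 'dc': b→9
  n9 'dcb': c→10
  n10 'dcbc': ·  [P1 ends]
  n11 'a': b→12  [P2 ends]
  n12 'ab': ·  [P3 ends]
  n13 'dd': c→14
  n14 'ddc': c→15
  n15 'ddcc': ·  [P4 ends]
  n16 'cc': ·  [P5 ends]

BFS fail/out derivation:
  fail(1) 'c': from fail(0)=0 chase 'c': 0 ⇒ 0;  out=∅∪out(0)=∅
  fail(7) 'd': from fail(0)=0 chase 'd': 0 ⇒ 0;  out=∅∪out(0)=∅
  fail(11) 'a': from fail(0)=0 chase 'a': 0 ⇒ 0;  out={2}∪out(0)={2}
  fail(2) 'ca': from fail(1)=0 chase 'a': 0 ⇒ 11;  out=∅∪out(11)={2}
  fail(8) 'dc': from fail(7)=0 chase 'c': 0 ⇒ 1;  out=∅∪out(1)=∅
  fail(12) 'ab': from fail(11)=0 chase 'b': 0 ⇒ 0;  out={3}∪out(0)={3}
  fail(13) 'dd': from fail(7)=0 chase 'd': 0 ⇒ 7;  out=∅∪out(7)=∅
  fail(16) 'cc': from fail(1)=0 chase 'c': 0 ⇒ 1;  out={5}∪out(1)={5}
  fail(3) 'cad': from fail(2)=11 chase 'd': 11→0 ⇒ 7;  out=∅∪out(7)=∅
  fail(9) 'dcb': from fail(8)=1 chase 'b': 1→0 ⇒ 0;  out=∅∪out(0)=∅
  fail(14) 'ddc': from fail(13)=7 chase 'c': 7 ⇒ 8;  out=∅∪out(8)=∅
  fail(4) 'cadc': from fail(3)=7 chase 'c': 7 ⇒ 8;  out=∅∪out(8)=∅
  fail(10) 'dcbc': from fail(9)=0 chase 'c': 0 ⇒ 1;  out={1}∪out(1)={1}
  fail(15) 'ddcc': from fail(14)=8 chase 'c': 8→1 ⇒ 16;  out={4}∪out(16)={4,5}
  fail(5) 'cadcd': from fail(4)=8 chase 'd': 8→1→0 ⇒ 7;  out=∅∪out(7)=∅
  fail(6) 'cadcdc': from fail(5)=7 chase 'c': 7 ⇒ 8;  out={0}∪out(8)={0}

Text stream:
i=0 'a': node 0→11  emit P2@[0:0]
i=1 'b': node 11→12  emit P3@[0:1]
i=2 'b': node 12→0 (via fail)
i=3 'c': node 0→1
i=4 'a': node 1→2  emit P2@[4:4]
i=5 'd': node 2→3
i=6 'c': node 3→4
i=7 'd': node 4→5
i=8 'c': node 5→6  emit P0@[3:8]
i=9 'a': node 6→2 (via fail)  emit P2@[9:9]
i=10 'd': node 2→3
i=11 'a': node 3→11 (via fail)  emit P2@[11:11]
i=12 'b': node 11→12  emit P3@[11:12]
i=13 'b': node 12→0 (via fail)
i=14 'd': node 0→7
i=15 'a': node 7→11 (via fail)  emit P2@[15:15]
i=16 'b': node 11→12  emit P3@[15:16]
i=17 'c': node 12→1 (via fail)
i=18 'c': node 1→16  emit P5@[17:18]
i=19 'd': node 16→7 (via fail)
i=20 'd': node 7→13
i=21 'c': node 13→14
i=22 'c': node 14→15  emit P4@[19:22],P5@[21:22]
i=23 'd': node 15→7 (via fail)
i=24 'b': node 7→0 (via fail)
i=25 'a': node 0→11  emit P2@[25:25]
i=26 'a': node 11→11 (via fail)  emit P2@[26:26]
i=27 'c': node 11→1 (via fail)
i=28 'a': node 1→2  emit P2@[28:28]
i=29 'd': node 2→3
i=30 'c': node 3→4
i=31 'd': node 4→5
i=32 'c': node 5→6  emit P0@[27:32]
i=33 'a': node 6→2 (via fail)  emit P2@[33:33]
i=34 'd': node 2→3
i=35 'a': node 3→11 (via fail)  emit P2@[35:35]
i=36 'b': node 11→12  emit P3@[35:36]
i=37 'c': node 12→1 (via fail)
i=38 'd': node 1→7 (via fail)
i=39 'c': node 7→8
i=40 'b': node 8→9
i=41 'c': node 9→10  emit P1@[38:41]
i=42 'c': node 10→16 (via fail)  emit P5@[41:42]
i=43 'd': node 16→7 (via fail)
i=44 'c': node 7→8
i=45 'c': node 8→16 (via fail)  emit P5@[44:45]
i=46 'c': node 16→16 (via fail)  emit P5@[45:46]
i=47 'c': node 16→16 (via fail)  emit P5@[46:47]
i=48 'a': node 16→2 (via fail)  emit P2@[48:48]
i=49 'd': node 2→3
i=50 'c': node 3→4
i=51 'd': node 4→5
i=52 'c': node 5→6  emit P0@[47:52]
i=53 'a': node 6→2 (via fail)  emit P2@[53:53]
i=54 'b': node 2→12 (via fail)  emit P3@[53:54]
i=55 'd': node 12→7 (via fail)
i=56 'c': node 7→8
i=57 'b': node 8→9
i=58 'c': node 9→10  emit P1@[55:58]
i=59 'd': node 10→7 (via fail)
i=60 'a': node 7→11 (via fail)  emit P2@[60:60]

Matches: [[0,2],[1,3],[4,2],[8,0],[9,2],[11,2],[12,3],[15,2],[16,3],[18,5],[22,4],[22,5],[25,2],[26,2],[28,2],[32,0],[33,2],[35,2],[36,3],[41,1],[42,5],[45,5],[46,5],[47,5],[48,2],[52,0],[53,2],[54,3],[58,1],[60,2]]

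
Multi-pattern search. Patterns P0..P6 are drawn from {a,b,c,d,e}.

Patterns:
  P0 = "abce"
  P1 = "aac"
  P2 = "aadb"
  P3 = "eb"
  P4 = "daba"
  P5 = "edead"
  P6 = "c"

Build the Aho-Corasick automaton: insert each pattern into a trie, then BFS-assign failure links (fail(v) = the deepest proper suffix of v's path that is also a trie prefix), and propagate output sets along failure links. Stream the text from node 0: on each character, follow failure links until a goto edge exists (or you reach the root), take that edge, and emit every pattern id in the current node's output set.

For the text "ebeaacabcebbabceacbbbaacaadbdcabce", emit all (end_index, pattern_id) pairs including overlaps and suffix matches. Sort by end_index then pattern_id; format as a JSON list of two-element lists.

Build automaton:
Trie (insert patterns):
  0='ε' goto a→1 c→19 d→11 e→9
  1='a' goto a→5 b→2
  2='ab' goto c→3
  3='abc' goto e→4
  4='abce' goto ·  [P0 ends]
  5='aa' goto c→6 d→7
  6='aac' goto ·  [P1 ends]
  7='aad' goto b→8
  8='aadb' goto ·  [P2 ends]
  9='e' goto b→10 d→15
  10='eb' goto ·  [P3 ends]
  11='d' goto a→12
  12='da' goto b→13
  13='dab' goto a→14
  14='daba' goto ·  [P4 ends]
  15='ed' goto e→16
  16='ede' goto a→17
  17='edea' goto d→18
  18='edead' goto ·  [P5 ends]
  19='c' goto ·  [P6 ends]

Failure links (BFS by depth):
  fail(1) 'a': from fail(0)=0 chase 'a': 0 ⇒ 0;  out=∅∪out(0)=∅
  fail(9) 'e': from fail(0)=0 chase 'e': 0 ⇒ 0;  out=∅∪out(0)=∅
  fail(11) 'd': from fail(0)=0 chase 'd': 0 ⇒ 0;  out=∅∪out(0)=∅
  fail(19) 'c': from fail(0)=0 chase 'c': 0 ⇒ 0;  out={6}∪out(0)={6}
  fail(2) 'ab': from fail(1)=0 chase 'b': 0 ⇒ 0;  out=∅∪out(0)=∅
  fail(5) 'aa': from fail(1)=0 chase 'a': 0 ⇒ 1;  out=∅∪out(1)=∅
  fail(10) 'eb': from fail(9)=0 chase 'b': 0 ⇒ 0;  out={3}∪out(0)={3}
  fail(12) 'da': from fail(11)=0 chase 'a': 0 ⇒ 1;  out=∅∪out(1)=∅
  fail(15) 'ed': from fail(9)=0 chase 'd': 0 ⇒ 11;  out=∅∪out(11)=∅
  fail(3) 'abc': from fail(2)=0 chase 'c': 0 ⇒ 19;  out=∅∪out(19)={6}
  fail(6) 'aac': from fail(5)=1 chase 'c': 1→0 ⇒ 19;  out={1}∪out(19)={1,6}
  fail(7) 'aad': from fail(5)=1 chase 'd': 1→0 ⇒ 11;  out=∅∪out(11)=∅
  fail(13) 'dab': from fail(12)=1 chase 'b': 1 ⇒ 2;  out=∅∪out(2)=∅
  fail(16) 'ede': from fail(15)=11 chase 'e': 11→0 ⇒ 9;  out=∅∪out(9)=∅
  fail(4) 'abce': from fail(3)=19 chase 'e': 19→0 ⇒ 9;  out={0}∪out(9)={0}
  fail(8) 'aadb': from fail(7)=11 chase 'b': 11→0 ⇒ 0;  out={2}∪out(0)={2}
  fail(14) 'daba': from fail(13)=2 chase 'a': 2→0 ⇒ 1;  out={4}∪out(1)={4}
  fail(17) 'edea': from fail(16)=9 chase 'a': 9→0 ⇒ 1;  out=∅∪out(1)=∅
  fail(18) 'edead': from fail(17)=1 chase 'd': 1→0 ⇒ 11;  out={5}∪out(11)={5}

Scan:
pos 0 'e': at 9
pos 1 'b': at 10  emit P3@[0:1]
pos 2 'e': at 9 (fail-walked)
pos 3 'a': at 1 (fail-walked)
pos 4 'a': at 5
pos 5 'c': at 6  emit P1@[3:5],P6@[5:5]
pos 6 'a': at 1 (fail-walked)
pos 7 'b': at 2
pos 8 'c': at 3  emit P6@[8:8]
pos 9 'e': at 4  emit P0@[6:9]
pos 10 'b': at 10 (fail-walked)  emit P3@[9:10]
pos 11 'b': at 0 (fail-walked)
pos 12 'a': at 1
pos 13 'b': at 2
pos 14 'c': at 3  emit P6@[14:14]
pos 15 'e': at 4  emit P0@[12:15]
pos 16 'a': at 1 (fail-walked)
pos 17 'c': at 19 (fail-walked)  emit P6@[17:17]
pos 18 'b': at 0 (fail-walked)
pos 19 'b': at 0
pos 20 'b': at 0
pos 21 'a': at 1
pos 22 'a': at 5
pos 23 'c': at 6  emit P1@[21:23],P6@[23:23]
pos 24 'a': at 1 (fail-walked)
pos 25 'a': at 5
pos 26 'd': at 7
pos 27 'b': at 8  emit P2@[24:27]
pos 28 'd': at 11 (fail-walked)
pos 29 'c': at 19 (fail-walked)  emit P6@[29:29]
pos 30 'a': at 1 (fail-walked)
pos 31 'b': at 2
pos 32 'c': at 3  emit P6@[32:32]
pos 33 'e': at 4  emit P0@[30:33]

Matches: [[1,3],[5,1],[5,6],[8,6],[9,0],[10,3],[14,6],[15,0],[17,6],[23,1],[23,6],[27,2],[29,6],[32,6],[33,0]]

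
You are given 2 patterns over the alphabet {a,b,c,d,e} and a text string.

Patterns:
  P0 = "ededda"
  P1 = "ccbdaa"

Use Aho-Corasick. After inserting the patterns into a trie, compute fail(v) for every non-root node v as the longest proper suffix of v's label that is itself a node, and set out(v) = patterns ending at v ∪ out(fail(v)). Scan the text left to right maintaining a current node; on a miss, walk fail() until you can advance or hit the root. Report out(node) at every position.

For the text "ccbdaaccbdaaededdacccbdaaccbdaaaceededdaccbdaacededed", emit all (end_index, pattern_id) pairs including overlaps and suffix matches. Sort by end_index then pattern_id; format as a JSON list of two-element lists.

Build automaton:
Trie nodes:
  n0 'ε': c→7 e→1
  n1 'e': d→2
  n2 'ed': e→3
  n3 'ede': d→4
  n4 'eded': d→5
  n5 'ededd': a→6
  n6 'ededda': ·  ←P0
  n7 'c': c→8
  n8 'cc': b→9
  n9 'ccb': d→10
  n10 'ccbd': a→11
  n11 'ccbda': a→12
  n12 'ccbdaa': ·  ←P1

Failure links (BFS by depth):
  n1('e'): parent n0 fail=0; on 'e' 0 → fail=0;  out ∅∪∅=∅
  n7('c'): parent n0 fail=0; on 'c' 0 → fail=0;  out ∅∪∅=∅
  n2('ed'): parent n1 fail=0; on 'd' 0 → fail=0;  out ∅∪∅=∅
  n8('cc'): parent n7 fail=0; on 'c' 0 → fail=7;  out ∅∪∅=∅
  n3('ede'): parent n2 fail=0; on 'e' 0 → fail=1;  out ∅∪∅=∅
  n9('ccb'): parent n8 fail=7; on 'b' 7→0 → fail=0;  out ∅∪∅=∅
  n4('eded'): parent n3 fail=1; on 'd' 1 → fail=2;  out ∅∪∅=∅
  n10('ccbd'): parent n9 fail=0; on 'd' 0 → fail=0;  out ∅∪∅=∅
  n5('ededd'): parent n4 fail=2; on 'd' 2→0 → fail=0;  out ∅∪∅=∅
  n11('ccbda'): parent n10 fail=0; on 'a' 0 → fail=0;  out ∅∪∅=∅
  n6('ededda'): parent n5 fail=0; on 'a' 0 → fail=0;  out {0}∪∅={0}
  n12('ccbdaa'): parent n11 fail=0; on 'a' 0 → fail=0;  out {1}∪∅={1}

Text stream:
pos 0 'c': at 7
pos 1 'c': at 8
pos 2 'b': at 9
pos 3 'd': at 10
pos 4 'a': at 11
pos 5 'a': at 12  → match P1@[0:5]
pos 6 'c': at 7 (fail-walked)
pos 7 'c': at 8
pos 8 'b': at 9
pos 9 'd': at 10
pos 10 'a': at 11
pos 11 'a': at 12  → match P1@[6:11]
pos 12 'e': at 1 (fail-walked)
pos 13 'd': at 2
pos 14 'e': at 3
pos 15 'd': at 4
pos 16 'd': at 5
pos 17 'a': at 6  → match P0@[12:17]
pos 18 'c': at 7 (fail-walked)
pos 19 'c': at 8
pos 20 'c': at 8 (fail-walked)
pos 21 'b': at 9
pos 22 'd': at 10
pos 23 'a': at 11
pos 24 'a': at 12  → match P1@[19:24]
pos 25 'c': at 7 (fail-walked)
pos 26 'c': at 8
pos 27 'b': at 9
pos 28 'd': at 10
pos 29 'a': at 11
pos 30 'a': at 12  → match P1@[25:30]
pos 31 'a': at 0 (fail-walked)
pos 32 'c': at 7
pos 33 'e': at 1 (fail-walked)
pos 34 'e': at 1 (fail-walked)
pos 35 'd': at 2
pos 36 'e': at 3
pos 37 'd': at 4
pos 38 'd': at 5
pos 39 'a': at 6  → match P0@[34:39]
pos 40 'c': at 7 (fail-walked)
pos 41 'c': at 8
pos 42 'b': at 9
pos 43 'd': at 10
pos 44 'a': at 11
pos 45 'a': at 12  → match P1@[40:45]
pos 46 'c': at 7 (fail-walked)
pos 47 'e': at 1 (fail-walked)
pos 48 'd': at 2
pos 49 'e': at 3
pos 50 'd': at 4
pos 51 'e': at 3 (fail-walked)
pos 52 'd': at 4

All matches (sorted): [[5,1],[11,1],[17,0],[24,1],[30,1],[39,0],[45,1]]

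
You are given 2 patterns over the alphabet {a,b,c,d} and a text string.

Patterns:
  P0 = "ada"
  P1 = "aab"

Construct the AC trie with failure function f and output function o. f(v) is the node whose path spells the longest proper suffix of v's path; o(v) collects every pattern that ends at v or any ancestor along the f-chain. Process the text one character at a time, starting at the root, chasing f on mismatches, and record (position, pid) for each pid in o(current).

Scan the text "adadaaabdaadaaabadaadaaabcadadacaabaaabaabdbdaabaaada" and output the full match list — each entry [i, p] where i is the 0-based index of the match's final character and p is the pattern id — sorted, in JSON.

Build:
Trie (insert patterns):
  0='ε' goto a→1
  1='a' goto a→4 d→2
  2='ad' goto a→3
  3='ada' goto ·  ←P0
  4='aa' goto b→5
  5='aab' goto ·  ←P1

Failure links (BFS by depth):
  fail(1) 'a': from fail(0)=0 chase 'a': 0 ⇒ 0;  out=∅∪out(0)=∅
  fail(2) 'ad': from fail(1)=0 chase 'd': 0 ⇒ 0;  out=∅∪out(0)=∅
  fail(4) 'aa': from fail(1)=0 chase 'a': 0 ⇒ 1;  out=∅∪out(1)=∅
  fail(3) 'ada': from fail(2)=0 chase 'a': 0 ⇒ 1;  out={0}∪out(1)={0}
  fail(5) 'aab': from fail(4)=1 chase 'b': 1→0 ⇒ 0;  out={1}∪out(0)={1}

Text stream:
pos 0 'a': at 1
pos 1 'd': at 2
pos 2 'a': at 3  → match P0@[0:2]
pos 3 'd': at 2 (via fail)
pos 4 'a': at 3  → match P0@[2:4]
pos 5 'a': at 4 (via fail)
pos 6 'a': at 4 (via fail)
pos 7 'b': at 5  → match P1@[5:7]
pos 8 'd': at 0 (via fail)
pos 9 'a': at 1
pos 10 'a': at 4
pos 11 'd': at 2 (via fail)
pos 12 'a': at 3  → match P0@[10:12]
pos 13 'a': at 4 (via fail)
pos 14 'a': at 4 (via fail)
pos 15 'b': at 5  → match P1@[13:15]
pos 16 'a': at 1 (via fail)
pos 17 'd': at 2
pos 18 'a': at 3  → match P0@[16:18]
pos 19 'a': at 4 (via fail)
pos 20 'd': at 2 (via fail)
pos 21 'a': at 3  → match P0@[19:21]
pos 22 'a': at 4 (via fail)
pos 23 'a': at 4 (via fail)
pos 24 'b': at 5  → match P1@[22:24]
pos 25 'c': at 0 (via fail)
pos 26 'a': at 1
pos 27 'd': at 2
pos 28 'a': at 3  → match P0@[26:28]
pos 29 'd': at 2 (via fail)
pos 30 'a': at 3  → match P0@[28:30]
pos 31 'c': at 0 (via fail)
pos 32 'a': at 1
pos 33 'a': at 4
pos 34 'b': at 5  → match P1@[32:34]
pos 35 'a': at 1 (via fail)
pos 36 'a': at 4
pos 37 'a': at 4 (via fail)
pos 38 'b': at 5  → match P1@[36:38]
pos 39 'a': at 1 (via fail)
pos 40 'a': at 4
pos 41 'b': at 5  → match P1@[39:41]
pos 42 'd': at 0 (via fail)
pos 43 'b': at 0
pos 44 'd': at 0
pos 45 'a': at 1
pos 46 'a': at 4
pos 47 'b': at 5  → match P1@[45:47]
pos 48 'a': at 1 (via fail)
pos 49 'a': at 4
pos 50 'a': at 4 (via fail)
pos 51 'd': at 2 (via fail)
pos 52 'a': at 3  → match P0@[50:52]

All matches (sorted): [[2,0],[4,0],[7,1],[12,0],[15,1],[18,0],[21,0],[24,1],[28,0],[30,0],[34,1],[38,1],[41,1],[47,1],[52,0]]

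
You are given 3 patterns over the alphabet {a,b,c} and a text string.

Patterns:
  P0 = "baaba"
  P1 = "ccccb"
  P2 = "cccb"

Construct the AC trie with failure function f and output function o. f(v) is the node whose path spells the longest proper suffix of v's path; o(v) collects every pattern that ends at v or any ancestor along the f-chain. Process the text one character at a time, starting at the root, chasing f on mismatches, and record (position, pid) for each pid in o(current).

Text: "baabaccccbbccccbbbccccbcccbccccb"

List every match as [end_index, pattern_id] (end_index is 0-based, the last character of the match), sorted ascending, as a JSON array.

Construct AC machine:
Trie (insert patterns):
  0='ε' goto b→1 c→6
  1='b' goto a→2
  2='ba' goto a→3
  3='baa' goto b→4
  4='baab' goto a→5
  5='baaba' goto ·  [P0 ends]
  6='c' goto c→7
  7='cc' goto c→8
  8='ccc' goto b→11 c→9
  9='cccc' goto b→10
  10='ccccb' goto ·  [P1 ends]
  11='cccb' goto ·  [P2 ends]

Failure links (BFS by depth):
  n1('b'): parent n0 fail=0; on 'b' 0 → fail=0;  out ∅∪∅=∅
  n6('c'): parent n0 fail=0; on 'c' 0 → fail=0;  out ∅∪∅=∅
  n2('ba'): parent n1 fail=0; on 'a' 0 → fail=0;  out ∅∪∅=∅
  n7('cc'): parent n6 fail=0; on 'c' 0 → fail=6;  out ∅∪∅=∅
  n3('baa'): parent n2 fail=0; on 'a' 0 → fail=0;  out ∅∪∅=∅
  n8('ccc'): parent n7 fail=6; on 'c' 6 → fail=7;  out ∅∪∅=∅
  n4('baab'): parent n3 fail=0; on 'b' 0 → fail=1;  out ∅∪∅=∅
  n9('cccc'): parent n8 fail=7; on 'c' 7 → fail=8;  out ∅∪∅=∅
  n11('cccb'): parent n8 fail=7; on 'b' 7→6→0 → fail=1;  out {2}∪∅={2}
  n5('baaba'): parent n4 fail=1; on 'a' 1 → fail=2;  out {0}∪∅={0}
  n10('ccccb'): parent n9 fail=8; on 'b' 8 → fail=11;  out {1}∪{2}={1,2}

Scan:
i=0 'b': node 0→1
i=1 'a': node 1→2
i=2 'a': node 2→3
i=3 'b': node 3→4
i=4 'a': node 4→5  ** P0@[0:4]
i=5 'c': node 5→6 (fail-walked)
i=6 'c': node 6→7
i=7 'c': node 7→8
i=8 'c': node 8→9
i=9 'b': node 9→10  ** P1@[5:9],P2@[6:9]
i=10 'b': node 10→1 (fail-walked)
i=11 'c': node 1→6 (fail-walked)
i=12 'c': node 6→7
i=13 'c': node 7→8
i=14 'c': node 8→9
i=15 'b': node 9→10  ** P1@[11:15],P2@[12:15]
i=16 'b': node 10→1 (fail-walked)
i=17 'b': node 1→1 (fail-walked)
i=18 'c': node 1→6 (fail-walked)
i=19 'c': node 6→7
i=20 'c': node 7→8
i=21 'c': node 8→9
i=22 'b': node 9→10  ** P1@[18:22],P2@[19:22]
i=23 'c': node 10→6 (fail-walked)
i=24 'c': node 6→7
i=25 'c': node 7→8
i=26 'b': node 8→11  ** P2@[23:26]
i=27 'c': node 11→6 (fail-walked)
i=28 'c': node 6→7
i=29 'c': node 7→8
i=30 'c': node 8→9
i=31 'b': node 9→10  ** P1@[27:31],P2@[28:31]

All matches (sorted): [[4,0],[9,1],[9,2],[15,1],[15,2],[22,1],[22,2],[26,2],[31,1],[31,2]]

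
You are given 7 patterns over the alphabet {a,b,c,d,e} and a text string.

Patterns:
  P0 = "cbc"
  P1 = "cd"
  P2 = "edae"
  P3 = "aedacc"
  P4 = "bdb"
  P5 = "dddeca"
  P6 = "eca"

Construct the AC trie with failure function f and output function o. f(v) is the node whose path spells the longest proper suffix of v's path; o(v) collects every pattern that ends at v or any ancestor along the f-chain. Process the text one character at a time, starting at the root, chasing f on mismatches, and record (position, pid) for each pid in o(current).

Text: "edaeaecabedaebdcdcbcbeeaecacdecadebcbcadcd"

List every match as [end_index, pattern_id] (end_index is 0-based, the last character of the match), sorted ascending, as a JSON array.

Construct AC machine:
Trie (insert patterns):
  n0 'ε': a→9 b→15 c→1 d→18 e→5
  n1 'c': b→2 d→4
  n2 'cb': c→3
  n3 'cbc': ·  [P0 ends]
  n4 'cd': ·  [P1 ends]
  n5 'e': c→24 d→6
  n6 'ed': a→7
  n7 'eda': e→8
  n8 'edae': ·  [P2 ends]
  n9 'a': e→10
  n10 'ae': d→11
  n11 'aed': a→12
  n12 'aeda': c→13
  n13 'aedac': c→14
  n14 'aedacc': ·  [P3 ends]
  n15 'b': d→16
  n16 'bd': b→17
  n17 'bdb': ·  [P4 ends]
  n18 'd': d→19
  n19 'dd': d→20
  n20 'ddd': e→21
  n21 'ddde': c→22
  n22 'dddec': a→23
  n23 'dddeca': ·  [P5 ends]
  n24 'ec': a→25
  n25 'eca': ·  [P6 ends]

Failure links (BFS by depth):
  fail(1) 'c': from fail(0)=0 chase 'c': 0 ⇒ 0;  out=∅∪out(0)=∅
  fail(5) 'e': from fail(0)=0 chase 'e': 0 ⇒ 0;  out=∅∪out(0)=∅
  fail(9) 'a': from fail(0)=0 chase 'a': 0 ⇒ 0;  out=∅∪out(0)=∅
  fail(15) 'b': from fail(0)=0 chase 'b': 0 ⇒ 0;  out=∅∪out(0)=∅
  fail(18) 'd': from fail(0)=0 chase 'd': 0 ⇒ 0;  out=∅∪out(0)=∅
  fail(2) 'cb': from fail(1)=0 chase 'b': 0 ⇒ 15;  out=∅∪out(15)=∅
  fail(4) 'cd': from fail(1)=0 chase 'd': 0 ⇒ 18;  out={1}∪out(18)={1}
  fail(6) 'ed': from fail(5)=0 chase 'd': 0 ⇒ 18;  out=∅∪out(18)=∅
  fail(10) 'ae': from fail(9)=0 chase 'e': 0 ⇒ 5;  out=∅∪out(5)=∅
  fail(16) 'bd': from fail(15)=0 chase 'd': 0 ⇒ 18;  out=∅∪out(18)=∅
  fail(19) 'dd': from fail(18)=0 chase 'd': 0 ⇒ 18;  out=∅∪out(18)=∅
  fail(24) 'ec': from fail(5)=0 chase 'c': 0 ⇒ 1;  out=∅∪out(1)=∅
  fail(3) 'cbc': from fail(2)=15 chase 'c': 15→0 ⇒ 1;  out={0}∪out(1)={0}
  fail(7) 'eda': from fail(6)=18 chase 'a': 18→0 ⇒ 9;  out=∅∪out(9)=∅
  fail(11) 'aed': from fail(10)=5 chase 'd': 5 ⇒ 6;  out=∅∪out(6)=∅
  fail(17) 'bdb': from fail(16)=18 chase 'b': 18→0 ⇒ 15;  out={4}∪out(15)={4}
  fail(20) 'ddd': from fail(19)=18 chase 'd': 18 ⇒ 19;  out=∅∪out(19)=∅
  fail(25) 'eca': from fail(24)=1 chase 'a': 1→0 ⇒ 9;  out={6}∪out(9)={6}
  fail(8) 'edae': from fail(7)=9 chase 'e': 9 ⇒ 10;  out={2}∪out(10)={2}
  fail(12) 'aeda': from fail(11)=6 chase 'a': 6 ⇒ 7;  out=∅∪out(7)=∅
  fail(21) 'ddde': from fail(20)=19 chase 'e': 19→18→0 ⇒ 5;  out=∅∪out(5)=∅
  fail(13) 'aedac': from fail(12)=7 chase 'c': 7→9→0 ⇒ 1;  out=∅∪out(1)=∅
  fail(22) 'dddec': from fail(21)=5 chase 'c': 5 ⇒ 24;  out=∅∪out(24)=∅
  fail(14) 'aedacc': from fail(13)=1 chase 'c': 1→0 ⇒ 1;  out={3}∪out(1)={3}
  fail(23) 'dddeca': from fail(22)=24 chase 'a': 24 ⇒ 25;  out={5}∪out(25)={5,6}

Run:
pos 0 'e': at 5
pos 1 'd': at 6
pos 2 'a': at 7
pos 3 'e': at 8  ** P2@[0:3]
pos 4 'a': at 9 (fail-walked)
pos 5 'e': at 10
pos 6 'c': at 24 (fail-walked)
pos 7 'a': at 25  ** P6@[5:7]
pos 8 'b': at 15 (fail-walked)
pos 9 'e': at 5 (fail-walked)
pos 10 'd': at 6
pos 11 'a': at 7
pos 12 'e': at 8  ** P2@[9:12]
pos 13 'b': at 15 (fail-walked)
pos 14 'd': at 16
pos 15 'c': at 1 (fail-walked)
pos 16 'd': at 4  ** P1@[15:16]
pos 17 'c': at 1 (fail-walked)
pos 18 'b': at 2
pos 19 'c': at 3  ** P0@[17:19]
pos 20 'b': at 2 (fail-walked)
pos 21 'e': at 5 (fail-walked)
pos 22 'e': at 5 (fail-walked)
pos 23 'a': at 9 (fail-walked)
pos 24 'e': at 10
pos 25 'c': at 24 (fail-walked)
pos 26 'a': at 25  ** P6@[24:26]
pos 27 'c': at 1 (fail-walked)
pos 28 'd': at 4  ** P1@[27:28]
pos 29 'e': at 5 (fail-walked)
pos 30 'c': at 24
pos 31 'a': at 25  ** P6@[29:31]
pos 32 'd': at 18 (fail-walked)
pos 33 'e': at 5 (fail-walked)
pos 34 'b': at 15 (fail-walked)
pos 35 'c': at 1 (fail-walked)
pos 36 'b': at 2
pos 37 'c': at 3  ** P0@[35:37]
pos 38 'a': at 9 (fail-walked)
pos 39 'd': at 18 (fail-walked)
pos 40 'c': at 1 (fail-walked)
pos 41 'd': at 4  ** P1@[40:41]

Result: [[3,2],[7,6],[12,2],[16,1],[19,0],[26,6],[28,1],[31,6],[37,0],[41,1]]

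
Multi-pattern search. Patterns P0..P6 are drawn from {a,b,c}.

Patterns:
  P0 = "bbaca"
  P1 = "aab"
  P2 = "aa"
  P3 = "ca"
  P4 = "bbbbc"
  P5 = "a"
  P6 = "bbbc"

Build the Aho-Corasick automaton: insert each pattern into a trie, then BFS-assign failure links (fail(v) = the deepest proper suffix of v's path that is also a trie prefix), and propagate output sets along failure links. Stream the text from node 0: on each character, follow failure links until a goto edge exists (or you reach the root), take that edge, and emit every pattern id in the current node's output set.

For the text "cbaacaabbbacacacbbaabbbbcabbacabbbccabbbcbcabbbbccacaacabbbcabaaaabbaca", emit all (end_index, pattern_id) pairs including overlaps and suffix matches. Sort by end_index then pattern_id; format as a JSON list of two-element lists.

Construct AC machine:
Trie nodes:
  0='ε' goto a→6 b→1 c→9
  1='b' goto b→2
  2='bb' goto a→3 b→11
  3='bba' goto c→4
  4='bbac' goto a→5
  5='bbaca' goto ·  [P0 ends]
  6='a' goto a→7  [P5 ends]
  7='aa' goto b→8  [P2 ends]
  8='aab' goto ·  [P1 ends]
  9='c' goto a→10
  10='ca' goto ·  [P3 ends]
  11='bbb' goto b→12 c→14
  12='bbbb' goto c→13
  13='bbbbc' goto ·  [P4 ends]
  14='bbbc' goto ·  [P6 ends]

BFS fail/out derivation:
  fail(1) 'b': from fail(0)=0 chase 'b': 0 ⇒ 0;  out=∅∪out(0)=∅
  fail(6) 'a': from fail(0)=0 chase 'a': 0 ⇒ 0;  out={5}∪out(0)={5}
  fail(9) 'c': from fail(0)=0 chase 'c': 0 ⇒ 0;  out=∅∪out(0)=∅
  fail(2) 'bb': from fail(1)=0 chase 'b': 0 ⇒ 1;  out=∅∪out(1)=∅
  fail(7) 'aa': from fail(6)=0 chase 'a': 0 ⇒ 6;  out={2}∪out(6)={2,5}
  fail(10) 'ca': from fail(9)=0 chase 'a': 0 ⇒ 6;  out={3}∪out(6)={3,5}
  fail(3) 'bba': from fail(2)=1 chase 'a': 1→0 ⇒ 6;  out=∅∪out(6)={5}
  fail(8) 'aab': from fail(7)=6 chase 'b': 6→0 ⇒ 1;  out={1}∪out(1)={1}
  fail(11) 'bbb': from fail(2)=1 chase 'b': 1 ⇒ 2;  out=∅∪out(2)=∅
  fail(4) 'bbac': from fail(3)=6 chase 'c': 6→0 ⇒ 9;  out=∅∪out(9)=∅
  fail(12) 'bbbb': from fail(11)=2 chase 'b': 2 ⇒ 11;  out=∅∪out(11)=∅
  fail(14) 'bbbc': from fail(11)=2 chase 'c': 2→1→0 ⇒ 9;  out={6}∪out(9)={6}
  fail(5) 'bbaca': from fail(4)=9 chase 'a': 9 ⇒ 10;  out={0}∪out(10)={0,3,5}
  fail(13) 'bbbbc': from fail(12)=11 chase 'c': 11 ⇒ 14;  out={4}∪out(14)={4,6}

Text stream:
pos 0 'c': at 9
pos 1 'b': at 1 ·f
pos 2 'a': at 6 ·f  ** P5@[2:2]
pos 3 'a': at 7  ** P2@[2:3],P5@[3:3]
pos 4 'c': at 9 ·f
pos 5 'a': at 10  ** P3@[4:5],P5@[5:5]
pos 6 'a': at 7 ·f  ** P2@[5:6],P5@[6:6]
pos 7 'b': at 8  ** P1@[5:7]
pos 8 'b': at 2 ·f
pos 9 'b': at 11
pos 10 'a': at 3 ·f  ** P5@[10:10]
pos 11 'c': at 4
pos 12 'a': at 5  ** P0@[8:12],P3@[11:12],P5@[12:12]
pos 13 'c': at 9 ·f
pos 14 'a': at 10  ** P3@[13:14],P5@[14:14]
pos 15 'c': at 9 ·f
pos 16 'b': at 1 ·f
pos 17 'b': at 2
pos 18 'a': at 3  ** P5@[18:18]
pos 19 'a': at 7 ·f  ** P2@[18:19],P5@[19:19]
pos 20 'b': at 8  ** P1@[18:20]
pos 21 'b': at 2 ·f
pos 22 'b': at 11
pos 23 'b': at 12
pos 24 'c': at 13  ** P4@[20:24],P6@[21:24]
pos 25 'a': at 10 ·f  ** P3@[24:25],P5@[25:25]
pos 26 'b': at 1 ·f
pos 27 'b': at 2
pos 28 'a': at 3  ** P5@[28:28]
pos 29 'c': at 4
pos 30 'a': at 5  ** P0@[26:30],P3@[29:30],P5@[30:30]
pos 31 'b': at 1 ·f
pos 32 'b': at 2
pos 33 'b': at 11
pos 34 'c': at 14  ** P6@[31:34]
pos 35 'c': at 9 ·f
pos 36 'a': at 10  ** P3@[35:36],P5@[36:36]
pos 37 'b': at 1 ·f
pos 38 'b': at 2
pos 39 'b': at 11
pos 40 'c': at 14  ** P6@[37:40]
pos 41 'b': at 1 ·f
pos 42 'c': at 9 ·f
pos 43 'a': at 10  ** P3@[42:43],P5@[43:43]
pos 44 'b': at 1 ·f
pos 45 'b': at 2
pos 46 'b': at 11
pos 47 'b': at 12
pos 48 'c': at 13  ** P4@[44:48],P6@[45:48]
pos 49 'c': at 9 ·f
pos 50 'a': at 10  ** P3@[49:50],P5@[50:50]
pos 51 'c': at 9 ·f
pos 52 'a': at 10  ** P3@[51:52],P5@[52:52]
pos 53 'a': at 7 ·f  ** P2@[52:53],P5@[53:53]
pos 54 'c': at 9 ·f
pos 55 'a': at 10  ** P3@[54:55],P5@[55:55]
pos 56 'b': at 1 ·f
pos 57 'b': at 2
pos 58 'b': at 11
pos 59 'c': at 14  ** P6@[56:59]
pos 60 'a': at 10 ·f  ** P3@[59:60],P5@[60:60]
pos 61 'b': at 1 ·f
pos 62 'a': at 6 ·f  ** P5@[62:62]
pos 63 'a': at 7  ** P2@[62:63],P5@[63:63]
pos 64 'a': at 7 ·f  ** P2@[63:64],P5@[64:64]
pos 65 'a': at 7 ·f  ** P2@[64:65],P5@[65:65]
pos 66 'b': at 8  ** P1@[64:66]
pos 67 'b': at 2 ·f
pos 68 'a': at 3  ** P5@[68:68]
pos 69 'c': at 4
pos 70 'a': at 5  ** P0@[66:70],P3@[69:70],P5@[70:70]

Result: [[2,5],[3,2],[3,5],[5,3],[5,5],[6,2],[6,5],[7,1],[10,5],[12,0],[12,3],[12,5],[14,3],[14,5],[18,5],[19,2],[19,5],[20,1],[24,4],[24,6],[25,3],[25,5],[28,5],[30,0],[30,3],[30,5],[34,6],[36,3],[36,5],[40,6],[43,3],[43,5],[48,4],[48,6],[50,3],[50,5],[52,3],[52,5],[53,2],[53,5],[55,3],[55,5],[59,6],[60,3],[60,5],[62,5],[63,2],[63,5],[64,2],[64,5],[65,2],[65,5],[66,1],[68,5],[70,0],[70,3],[70,5]]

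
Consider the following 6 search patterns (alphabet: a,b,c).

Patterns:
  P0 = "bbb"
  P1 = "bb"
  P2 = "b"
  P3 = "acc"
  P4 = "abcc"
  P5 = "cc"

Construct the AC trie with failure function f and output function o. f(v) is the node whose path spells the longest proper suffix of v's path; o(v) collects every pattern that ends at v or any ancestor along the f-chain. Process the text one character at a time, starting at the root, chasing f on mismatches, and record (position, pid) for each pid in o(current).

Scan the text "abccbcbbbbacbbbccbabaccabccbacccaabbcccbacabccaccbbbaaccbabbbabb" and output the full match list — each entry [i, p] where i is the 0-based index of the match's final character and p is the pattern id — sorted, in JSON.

Build automaton:
Trie (insert patterns):
  n0 'ε': a→4 b→1 c→10
  n1 'b': b→2  [P2 ends]
  n2 'bb': b→3  [P1 ends]
  n3 'bbb': ·  [P0 ends]
  n4 'a': b→7 c→5
  n5 'ac': c→6
  n6 'acc': ·  [P3 ends]
  n7 'ab': c→8
  n8 'abc': c→9
  n9 'abcc': ·  [P4 ends]
  n10 'c': c→11
  n11 'cc': ·  [P5 ends]

Failure links (BFS by depth):
  fail(1) 'b': from fail(0)=0 chase 'b': 0 ⇒ 0;  out={2}∪out(0)={2}
  fail(4) 'a': from fail(0)=0 chase 'a': 0 ⇒ 0;  out=∅∪out(0)=∅
  fail(10) 'c': from fail(0)=0 chase 'c': 0 ⇒ 0;  out=∅∪out(0)=∅
  fail(2) 'bb': from fail(1)=0 chase 'b': 0 ⇒ 1;  out={1}∪out(1)={1,2}
  fail(5) 'ac': from fail(4)=0 chase 'c': 0 ⇒ 10;  out=∅∪out(10)=∅
  fail(7) 'ab': from fail(4)=0 chase 'b': 0 ⇒ 1;  out=∅∪out(1)={2}
  fail(11) 'cc': from fail(10)=0 chase 'c': 0 ⇒ 10;  out={5}∪out(10)={5}
  fail(3) 'bbb': from fail(2)=1 chase 'b': 1 ⇒ 2;  out={0}∪out(2)={0,1,2}
  fail(6) 'acc': from fail(5)=10 chase 'c': 10 ⇒ 11;  out={3}∪out(11)={3,5}
  fail(8) 'abc': from fail(7)=1 chase 'c': 1→0 ⇒ 10;  out=∅∪out(10)=∅
  fail(9) 'abcc': from fail(8)=10 chase 'c': 10 ⇒ 11;  out={4}∪out(11)={4,5}

Scan:
[0] read 'a'  n0⇒n4
[1] read 'b'  n4⇒n7  emit P2@[1:1]
[2] read 'c'  n7⇒n8
[3] read 'c'  n8⇒n9  emit P4@[0:3],P5@[2:3]
[4] read 'b'  n9⇒n1 (fail-walked)  emit P2@[4:4]
[5] read 'c'  n1⇒n10 (fail-walked)
[6] read 'b'  n10⇒n1 (fail-walked)  emit P2@[6:6]
[7] read 'b'  n1⇒n2  emit P1@[6:7],P2@[7:7]
[8] read 'b'  n2⇒n3  emit P0@[6:8],P1@[7:8],P2@[8:8]
[9] read 'b'  n3⇒n3 (fail-walked)  emit P0@[7:9],P1@[8:9],P2@[9:9]
[10] read 'a'  n3⇒n4 (fail-walked)
[11] read 'c'  n4⇒n5
[12] read 'b'  n5⇒n1 (fail-walked)  emit P2@[12:12]
[13] read 'b'  n1⇒n2  emit P1@[12:13],P2@[13:13]
[14] read 'b'  n2⇒n3  emit P0@[12:14],P1@[13:14],P2@[14:14]
[15] read 'c'  n3⇒n10 (fail-walked)
[16] read 'c'  n10⇒n11  emit P5@[15:16]
[17] read 'b'  n11⇒n1 (fail-walked)  emit P2@[17:17]
[18] read 'a'  n1⇒n4 (fail-walked)
[19] read 'b'  n4⇒n7  emit P2@[19:19]
[20] read 'a'  n7⇒n4 (fail-walked)
[21] read 'c'  n4⇒n5
[22] read 'c'  n5⇒n6  emit P3@[20:22],P5@[21:22]
[23] read 'a'  n6⇒n4 (fail-walked)
[24] read 'b'  n4⇒n7  emit P2@[24:24]
[25] read 'c'  n7⇒n8
[26] read 'c'  n8⇒n9  emit P4@[23:26],P5@[25:26]
[27] read 'b'  n9⇒n1 (fail-walked)  emit P2@[27:27]
[28] read 'a'  n1⇒n4 (fail-walked)
[29] read 'c'  n4⇒n5
[30] read 'c'  n5⇒n6  emit P3@[28:30],P5@[29:30]
[31] read 'c'  n6⇒n11 (fail-walked)  emit P5@[30:31]
[32] read 'a'  n11⇒n4 (fail-walked)
[33] read 'a'  n4⇒n4 (fail-walked)
[34] read 'b'  n4⇒n7  emit P2@[34:34]
[35] read 'b'  n7⇒n2 (fail-walked)  emit P1@[34:35],P2@[35:35]
[36] read 'c'  n2⇒n10 (fail-walked)
[37] read 'c'  n10⇒n11  emit P5@[36:37]
[38] read 'c'  n11⇒n11 (fail-walked)  emit P5@[37:38]
[39] read 'b'  n11⇒n1 (fail-walked)  emit P2@[39:39]
[40] read 'a'  n1⇒n4 (fail-walked)
[41] read 'c'  n4⇒n5
[42] read 'a'  n5⇒n4 (fail-walked)
[43] read 'b'  n4⇒n7  emit P2@[43:43]
[44] read 'c'  n7⇒n8
[45] read 'c'  n8⇒n9  emit P4@[42:45],P5@[44:45]
[46] read 'a'  n9⇒n4 (fail-walked)
[47] read 'c'  n4⇒n5
[48] read 'c'  n5⇒n6  emit P3@[46:48],P5@[47:48]
[49] read 'b'  n6⇒n1 (fail-walked)  emit P2@[49:49]
[50] read 'b'  n1⇒n2  emit P1@[49:50],P2@[50:50]
[51] read 'b'  n2⇒n3  emit P0@[49:51],P1@[50:51],P2@[51:51]
[52] read 'a'  n3⇒n4 (fail-walked)
[53] read 'a'  n4⇒n4 (fail-walked)
[54] read 'c'  n4⇒n5
[55] read 'c'  n5⇒n6  emit P3@[53:55],P5@[54:55]
[56] read 'b'  n6⇒n1 (fail-walked)  emit P2@[56:56]
[57] read 'a'  n1⇒n4 (fail-walked)
[58] read 'b'  n4⇒n7  emit P2@[58:58]
[59] read 'b'  n7⇒n2 (fail-walked)  emit P1@[58:59],P2@[59:59]
[60] read 'b'  n2⇒n3  emit P0@[58:60],P1@[59:60],P2@[60:60]
[61] read 'a'  n3⇒n4 (fail-walked)
[62] read 'b'  n4⇒n7  emit P2@[62:62]
[63] read 'b'  n7⇒n2 (fail-walked)  emit P1@[62:63],P2@[63:63]

All matches (sorted): [[1,2],[3,4],[3,5],[4,2],[6,2],[7,1],[7,2],[8,0],[8,1],[8,2],[9,0],[9,1],[9,2],[12,2],[13,1],[13,2],[14,0],[14,1],[14,2],[16,5],[17,2],[19,2],[22,3],[22,5],[24,2],[26,4],[26,5],[27,2],[30,3],[30,5],[31,5],[34,2],[35,1],[35,2],[37,5],[38,5],[39,2],[43,2],[45,4],[45,5],[48,3],[48,5],[49,2],[50,1],[50,2],[51,0],[51,1],[51,2],[55,3],[55,5],[56,2],[58,2],[59,1],[59,2],[60,0],[60,1],[60,2],[62,2],[63,1],[63,2]]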